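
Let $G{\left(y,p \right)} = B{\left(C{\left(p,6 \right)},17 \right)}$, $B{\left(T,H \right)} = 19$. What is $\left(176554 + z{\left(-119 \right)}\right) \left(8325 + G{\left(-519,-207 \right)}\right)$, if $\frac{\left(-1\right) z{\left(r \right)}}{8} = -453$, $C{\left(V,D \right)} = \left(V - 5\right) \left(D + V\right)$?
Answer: $1503405232$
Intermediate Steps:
$C{\left(V,D \right)} = \left(-5 + V\right) \left(D + V\right)$
$z{\left(r \right)} = 3624$ ($z{\left(r \right)} = \left(-8\right) \left(-453\right) = 3624$)
$G{\left(y,p \right)} = 19$
$\left(176554 + z{\left(-119 \right)}\right) \left(8325 + G{\left(-519,-207 \right)}\right) = \left(176554 + 3624\right) \left(8325 + 19\right) = 180178 \cdot 8344 = 1503405232$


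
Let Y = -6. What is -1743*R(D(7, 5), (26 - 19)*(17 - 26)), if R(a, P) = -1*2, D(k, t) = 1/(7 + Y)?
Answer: 3486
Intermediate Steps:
D(k, t) = 1 (D(k, t) = 1/(7 - 6) = 1/1 = 1)
R(a, P) = -2
-1743*R(D(7, 5), (26 - 19)*(17 - 26)) = -1743*(-2) = 3486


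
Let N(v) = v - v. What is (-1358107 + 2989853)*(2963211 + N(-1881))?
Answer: 4835207696406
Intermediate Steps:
N(v) = 0
(-1358107 + 2989853)*(2963211 + N(-1881)) = (-1358107 + 2989853)*(2963211 + 0) = 1631746*2963211 = 4835207696406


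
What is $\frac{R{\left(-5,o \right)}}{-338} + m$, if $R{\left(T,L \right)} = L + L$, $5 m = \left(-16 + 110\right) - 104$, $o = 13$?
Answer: $- \frac{27}{13} \approx -2.0769$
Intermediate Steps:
$m = -2$ ($m = \frac{\left(-16 + 110\right) - 104}{5} = \frac{94 - 104}{5} = \frac{1}{5} \left(-10\right) = -2$)
$R{\left(T,L \right)} = 2 L$
$\frac{R{\left(-5,o \right)}}{-338} + m = \frac{2 \cdot 13}{-338} - 2 = 26 \left(- \frac{1}{338}\right) - 2 = - \frac{1}{13} - 2 = - \frac{27}{13}$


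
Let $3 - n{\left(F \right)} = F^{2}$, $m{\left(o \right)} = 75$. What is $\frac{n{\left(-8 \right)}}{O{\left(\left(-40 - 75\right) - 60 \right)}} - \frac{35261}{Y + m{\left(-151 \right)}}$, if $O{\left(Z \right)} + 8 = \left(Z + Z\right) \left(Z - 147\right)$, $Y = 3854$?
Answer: $- \frac{3973872281}{442766868} \approx -8.9751$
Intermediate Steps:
$n{\left(F \right)} = 3 - F^{2}$
$O{\left(Z \right)} = -8 + 2 Z \left(-147 + Z\right)$ ($O{\left(Z \right)} = -8 + \left(Z + Z\right) \left(Z - 147\right) = -8 + 2 Z \left(-147 + Z\right)$)
$\frac{n{\left(-8 \right)}}{O{\left(\left(-40 - 75\right) - 60 \right)}} - \frac{35261}{Y + m{\left(-151 \right)}} = \frac{3 - \left(-8\right)^{2}}{-8 - 294 \left(\left(-40 - 75\right) - 60\right) + 2 \left(\left(-40 - 75\right) - 60\right)^{2}} - \frac{35261}{3854 + 75} = \frac{3 - 64}{-8 - 294 \left(-115 - 60\right) + 2 \left(-115 - 60\right)^{2}} - \frac{35261}{3929} = \frac{3 - 64}{-8 - -51450 + 2 \left(-175\right)^{2}} - \frac{35261}{3929} = - \frac{61}{-8 + 51450 + 2 \cdot 30625} - \frac{35261}{3929} = - \frac{61}{-8 + 51450 + 61250} - \frac{35261}{3929} = - \frac{61}{112692} - \frac{35261}{3929} = - \frac{3973872281}{442766868}$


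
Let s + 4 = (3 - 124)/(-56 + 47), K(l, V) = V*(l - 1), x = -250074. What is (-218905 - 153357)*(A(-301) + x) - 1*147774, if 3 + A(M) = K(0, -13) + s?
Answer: 837770950676/9 ≈ 9.3086e+10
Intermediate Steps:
K(l, V) = V*(-1 + l)
s = 85/9 (s = -4 + (3 - 124)/(-56 + 47) = -4 - 121/(-9) = -4 - 121*(-⅑) = -4 + 121/9 = 85/9 ≈ 9.4444)
A(M) = 175/9 (A(M) = -3 + (-13*(-1 + 0) + 85/9) = -3 + (-13*(-1) + 85/9) = -3 + (13 + 85/9) = -3 + 202/9 = 175/9)
(-218905 - 153357)*(A(-301) + x) - 1*147774 = (-218905 - 153357)*(175/9 - 250074) - 1*147774 = -372262*(-2250491/9) - 147774 = 837772280642/9 - 147774 = 837770950676/9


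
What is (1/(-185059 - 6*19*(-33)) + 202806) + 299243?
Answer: 91019977552/181297 ≈ 5.0205e+5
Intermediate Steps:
(1/(-185059 - 6*19*(-33)) + 202806) + 299243 = (1/(-185059 - 114*(-33)) + 202806) + 299243 = (1/(-185059 + 3762) + 202806) + 299243 = (1/(-181297) + 202806) + 299243 = (-1/181297 + 202806) + 299243 = 36768119381/181297 + 299243 = 91019977552/181297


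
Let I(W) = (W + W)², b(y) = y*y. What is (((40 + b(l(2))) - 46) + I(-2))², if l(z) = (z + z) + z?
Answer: 2116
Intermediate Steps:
l(z) = 3*z (l(z) = 2*z + z = 3*z)
b(y) = y²
I(W) = 4*W² (I(W) = (2*W)² = 4*W²)
(((40 + b(l(2))) - 46) + I(-2))² = (((40 + (3*2)²) - 46) + 4*(-2)²)² = (((40 + 6²) - 46) + 4*4)² = (((40 + 36) - 46) + 16)² = ((76 - 46) + 16)² = (30 + 16)² = 46² = 2116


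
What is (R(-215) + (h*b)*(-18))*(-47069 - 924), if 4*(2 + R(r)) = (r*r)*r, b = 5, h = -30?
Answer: 476454490919/4 ≈ 1.1911e+11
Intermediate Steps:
R(r) = -2 + r³/4 (R(r) = -2 + ((r*r)*r)/4 = -2 + (r²*r)/4 = -2 + r³/4)
(R(-215) + (h*b)*(-18))*(-47069 - 924) = ((-2 + (¼)*(-215)³) - 30*5*(-18))*(-47069 - 924) = ((-2 + (¼)*(-9938375)) - 150*(-18))*(-47993) = ((-2 - 9938375/4) + 2700)*(-47993) = (-9938383/4 + 2700)*(-47993) = -9927583/4*(-47993) = 476454490919/4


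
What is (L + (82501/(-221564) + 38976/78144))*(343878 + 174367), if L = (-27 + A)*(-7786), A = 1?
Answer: 1351508263905429955/12882364 ≈ 1.0491e+11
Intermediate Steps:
L = 202436 (L = (-27 + 1)*(-7786) = -26*(-7786) = 202436)
(L + (82501/(-221564) + 38976/78144))*(343878 + 174367) = (202436 + (82501/(-221564) + 38976/78144))*(343878 + 174367) = (202436 + (82501*(-1/221564) + 38976*(1/78144)))*518245 = (202436 + (-82501/221564 + 203/407))*518245 = (202436 + 11399585/90176548)*518245 = (18254991070513/90176548)*518245 = 1351508263905429955/12882364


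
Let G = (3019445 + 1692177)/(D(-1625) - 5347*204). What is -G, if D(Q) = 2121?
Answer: 4711622/1088667 ≈ 4.3279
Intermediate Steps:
G = -4711622/1088667 (G = (3019445 + 1692177)/(2121 - 5347*204) = 4711622/(2121 - 1090788) = 4711622/(-1088667) = 4711622*(-1/1088667) = -4711622/1088667 ≈ -4.3279)
-G = -1*(-4711622/1088667) = 4711622/1088667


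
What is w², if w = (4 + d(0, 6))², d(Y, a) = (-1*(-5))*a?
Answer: 1336336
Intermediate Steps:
d(Y, a) = 5*a
w = 1156 (w = (4 + 5*6)² = (4 + 30)² = 34² = 1156)
w² = 1156² = 1336336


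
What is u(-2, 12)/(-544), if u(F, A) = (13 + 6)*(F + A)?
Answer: -95/272 ≈ -0.34926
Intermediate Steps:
u(F, A) = 19*A + 19*F (u(F, A) = 19*(A + F) = 19*A + 19*F)
u(-2, 12)/(-544) = (19*12 + 19*(-2))/(-544) = (228 - 38)*(-1/544) = 190*(-1/544) = -95/272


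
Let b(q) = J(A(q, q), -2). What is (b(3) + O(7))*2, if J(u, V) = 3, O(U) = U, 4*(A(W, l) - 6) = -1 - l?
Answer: 20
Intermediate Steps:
A(W, l) = 23/4 - l/4 (A(W, l) = 6 + (-1 - l)/4 = 6 + (-¼ - l/4) = 23/4 - l/4)
b(q) = 3
(b(3) + O(7))*2 = (3 + 7)*2 = 10*2 = 20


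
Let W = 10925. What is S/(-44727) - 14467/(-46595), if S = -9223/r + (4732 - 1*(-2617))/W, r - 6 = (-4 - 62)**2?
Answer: 6167802215621633/19863061537378050 ≈ 0.31052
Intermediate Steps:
r = 4362 (r = 6 + (-4 - 62)**2 = 6 + (-66)**2 = 6 + 4356 = 4362)
S = -68704937/47654850 (S = -9223/4362 + (4732 - 1*(-2617))/10925 = -9223*1/4362 + (4732 + 2617)*(1/10925) = -9223/4362 + 7349*(1/10925) = -9223/4362 + 7349/10925 = -68704937/47654850 ≈ -1.4417)
S/(-44727) - 14467/(-46595) = -68704937/47654850/(-44727) - 14467/(-46595) = -68704937/47654850*(-1/44727) - 14467*(-1/46595) = 68704937/2131458475950 + 14467/46595 = 6167802215621633/19863061537378050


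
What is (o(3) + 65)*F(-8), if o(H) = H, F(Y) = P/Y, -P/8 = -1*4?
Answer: -272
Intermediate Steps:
P = 32 (P = -(-8)*4 = -8*(-4) = 32)
F(Y) = 32/Y
(o(3) + 65)*F(-8) = (3 + 65)*(32/(-8)) = 68*(32*(-⅛)) = 68*(-4) = -272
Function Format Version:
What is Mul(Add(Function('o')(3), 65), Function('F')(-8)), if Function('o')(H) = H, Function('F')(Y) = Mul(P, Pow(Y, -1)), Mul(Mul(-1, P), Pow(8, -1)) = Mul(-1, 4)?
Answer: -272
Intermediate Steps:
P = 32 (P = Mul(-8, Mul(-1, 4)) = Mul(-8, -4) = 32)
Function('F')(Y) = Mul(32, Pow(Y, -1))
Mul(Add(Function('o')(3), 65), Function('F')(-8)) = Mul(Add(3, 65), Mul(32, Pow(-8, -1))) = Mul(68, Mul(32, Rational(-1, 8))) = Mul(68, -4) = -272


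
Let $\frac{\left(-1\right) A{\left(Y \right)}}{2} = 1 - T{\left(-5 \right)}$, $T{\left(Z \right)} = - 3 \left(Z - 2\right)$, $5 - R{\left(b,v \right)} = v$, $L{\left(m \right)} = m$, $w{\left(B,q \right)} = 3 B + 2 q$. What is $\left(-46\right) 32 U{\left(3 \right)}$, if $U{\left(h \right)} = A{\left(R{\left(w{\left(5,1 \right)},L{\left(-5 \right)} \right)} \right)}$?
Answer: $-58880$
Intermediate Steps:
$w{\left(B,q \right)} = 2 q + 3 B$
$R{\left(b,v \right)} = 5 - v$
$T{\left(Z \right)} = 6 - 3 Z$ ($T{\left(Z \right)} = - 3 \left(-2 + Z\right) = 6 - 3 Z$)
$A{\left(Y \right)} = 40$ ($A{\left(Y \right)} = - 2 \left(1 - \left(6 - -15\right)\right) = - 2 \left(1 - \left(6 + 15\right)\right) = - 2 \left(1 - 21\right) = \left(-2\right) \left(-20\right) = 40$)
$U{\left(h \right)} = 40$
$\left(-46\right) 32 U{\left(3 \right)} = \left(-46\right) 32 \cdot 40 = \left(-1472\right) 40 = -58880$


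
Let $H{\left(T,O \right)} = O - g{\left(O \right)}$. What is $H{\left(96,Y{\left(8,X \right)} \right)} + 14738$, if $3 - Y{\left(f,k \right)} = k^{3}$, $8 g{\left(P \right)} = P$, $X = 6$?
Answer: $\frac{116413}{8} \approx 14552.0$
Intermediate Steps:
$g{\left(P \right)} = \frac{P}{8}$
$Y{\left(f,k \right)} = 3 - k^{3}$
$H{\left(T,O \right)} = \frac{7 O}{8}$ ($H{\left(T,O \right)} = O - \frac{O}{8} = \frac{7 O}{8}$)
$H{\left(96,Y{\left(8,X \right)} \right)} + 14738 = \frac{7 \left(3 - 6^{3}\right)}{8} + 14738 = \frac{7 \left(3 - 216\right)}{8} + 14738 = \frac{7}{8} \left(-213\right) + 14738 = - \frac{1491}{8} + 14738 = \frac{116413}{8}$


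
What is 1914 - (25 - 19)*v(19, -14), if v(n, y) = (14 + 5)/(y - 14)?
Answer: 26853/14 ≈ 1918.1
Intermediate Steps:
v(n, y) = 19/(-14 + y)
1914 - (25 - 19)*v(19, -14) = 1914 - (25 - 19)*19/(-14 - 14) = 1914 - 6*19/(-28) = 1914 - 6*19*(-1/28) = 1914 - 6*(-19)/28 = 1914 - 1*(-57/14) = 1914 + 57/14 = 26853/14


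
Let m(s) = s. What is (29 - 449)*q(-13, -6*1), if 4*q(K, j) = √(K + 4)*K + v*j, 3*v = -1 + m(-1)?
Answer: -420 + 4095*I ≈ -420.0 + 4095.0*I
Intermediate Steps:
v = -⅔ (v = (-1 - 1)/3 = (⅓)*(-2) = -⅔ ≈ -0.66667)
q(K, j) = -j/6 + K*√(4 + K)/4 (q(K, j) = (√(K + 4)*K - 2*j/3)/4 = (√(4 + K)*K - 2*j/3)/4 = (K*√(4 + K) - 2*j/3)/4 = (-2*j/3 + K*√(4 + K))/4 = -j/6 + K*√(4 + K)/4)
(29 - 449)*q(-13, -6*1) = (29 - 449)*(-(-1) + (¼)*(-13)*√(4 - 13)) = -420*(-⅙*(-6) + (¼)*(-13)*√(-9)) = -420*(1 + (¼)*(-13)*(3*I)) = -420*(1 - 39*I/4) = -420 + 4095*I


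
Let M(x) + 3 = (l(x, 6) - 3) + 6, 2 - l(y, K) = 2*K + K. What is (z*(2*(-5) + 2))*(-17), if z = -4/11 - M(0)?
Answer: 23392/11 ≈ 2126.5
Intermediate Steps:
l(y, K) = 2 - 3*K (l(y, K) = 2 - (2*K + K) = 2 - 3*K)
M(x) = -16 (M(x) = -3 + (((2 - 3*6) - 3) + 6) = -3 + (((2 - 18) - 3) + 6) = -3 + ((-16 - 3) + 6) = -3 + (-19 + 6) = -3 - 13 = -16)
z = 172/11 (z = -4/11 - 1*(-16) = -4*1/11 + 16 = -4/11 + 16 = 172/11 ≈ 15.636)
(z*(2*(-5) + 2))*(-17) = (172*(2*(-5) + 2)/11)*(-17) = (172*(-10 + 2)/11)*(-17) = ((172/11)*(-8))*(-17) = -1376/11*(-17) = 23392/11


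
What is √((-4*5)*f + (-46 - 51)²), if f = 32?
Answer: √8769 ≈ 93.643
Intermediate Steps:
√((-4*5)*f + (-46 - 51)²) = √(-4*5*32 + (-46 - 51)²) = √(-20*32 + (-97)²) = √(-640 + 9409) = √8769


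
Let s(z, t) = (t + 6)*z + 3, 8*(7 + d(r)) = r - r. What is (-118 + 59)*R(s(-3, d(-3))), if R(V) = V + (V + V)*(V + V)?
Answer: -8850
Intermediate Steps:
d(r) = -7 (d(r) = -7 + (r - r)/8 = -7 + (⅛)*0 = -7 + 0 = -7)
s(z, t) = 3 + z*(6 + t) (s(z, t) = (6 + t)*z + 3 = z*(6 + t) + 3 = 3 + z*(6 + t))
R(V) = V + 4*V² (R(V) = V + (2*V)*(2*V) = V + 4*V²)
(-118 + 59)*R(s(-3, d(-3))) = (-118 + 59)*((3 + 6*(-3) - 7*(-3))*(1 + 4*(3 + 6*(-3) - 7*(-3)))) = -59*(3 - 18 + 21)*(1 + 4*(3 - 18 + 21)) = -354*(1 + 4*6) = -354*(1 + 24) = -354*25 = -59*150 = -8850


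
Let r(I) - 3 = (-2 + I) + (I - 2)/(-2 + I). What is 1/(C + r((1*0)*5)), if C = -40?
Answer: -1/38 ≈ -0.026316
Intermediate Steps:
r(I) = 2 + I (r(I) = 3 + ((-2 + I) + (I - 2)/(-2 + I)) = 3 + ((-2 + I) + (-2 + I)/(-2 + I)) = 3 + ((-2 + I) + 1) = 3 + (-1 + I) = 2 + I)
1/(C + r((1*0)*5)) = 1/(-40 + (2 + (1*0)*5)) = 1/(-40 + (2 + 0*5)) = 1/(-40 + (2 + 0)) = 1/(-40 + 2) = 1/(-38) = -1/38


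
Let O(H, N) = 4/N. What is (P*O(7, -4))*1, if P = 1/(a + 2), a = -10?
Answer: 1/8 ≈ 0.12500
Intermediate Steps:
P = -1/8 (P = 1/(-10 + 2) = 1/(-8) = -1/8 ≈ -0.12500)
(P*O(7, -4))*1 = -1/(2*(-4))*1 = -(-1)/(2*4)*1 = -1/8*(-1)*1 = (1/8)*1 = 1/8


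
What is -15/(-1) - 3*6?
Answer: -3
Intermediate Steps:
-15/(-1) - 3*6 = -15*(-1) - 18 = 15 - 18 = -3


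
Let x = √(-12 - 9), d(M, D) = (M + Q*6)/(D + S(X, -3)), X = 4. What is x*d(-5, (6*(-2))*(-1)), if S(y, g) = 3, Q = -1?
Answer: -11*I*√21/15 ≈ -3.3606*I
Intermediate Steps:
d(M, D) = (-6 + M)/(3 + D) (d(M, D) = (M - 1*6)/(D + 3) = (M - 6)/(3 + D) = (-6 + M)/(3 + D))
x = I*√21 (x = √(-21) = I*√21 ≈ 4.5826*I)
x*d(-5, (6*(-2))*(-1)) = (I*√21)*((-6 - 5)/(3 + (6*(-2))*(-1))) = (I*√21)*(-11/(3 - 12*(-1))) = (I*√21)*(-11/(3 + 12)) = (I*√21)*(-11/15) = -11*I*√21/15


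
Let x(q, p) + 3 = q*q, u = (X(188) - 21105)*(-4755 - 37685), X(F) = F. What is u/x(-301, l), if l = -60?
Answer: 443858740/45299 ≈ 9798.4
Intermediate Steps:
u = 887717480 (u = (188 - 21105)*(-4755 - 37685) = -20917*(-42440) = 887717480)
x(q, p) = -3 + q² (x(q, p) = -3 + q*q = -3 + q²)
u/x(-301, l) = 887717480/(-3 + (-301)²) = 887717480/(-3 + 90601) = 887717480/90598 = 887717480*(1/90598) = 443858740/45299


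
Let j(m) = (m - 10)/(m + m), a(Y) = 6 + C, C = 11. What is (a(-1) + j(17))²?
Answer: 342225/1156 ≈ 296.04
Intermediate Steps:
a(Y) = 17 (a(Y) = 6 + 11 = 17)
j(m) = (-10 + m)/(2*m) (j(m) = (-10 + m)/((2*m)) = (-10 + m)*(1/(2*m)) = (-10 + m)/(2*m))
(a(-1) + j(17))² = (17 + (½)*(-10 + 17)/17)² = (17 + (½)*(1/17)*7)² = (17 + 7/34)² = (585/34)² = 342225/1156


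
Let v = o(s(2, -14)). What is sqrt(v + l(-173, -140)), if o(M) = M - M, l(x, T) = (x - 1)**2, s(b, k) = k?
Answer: 174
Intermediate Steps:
l(x, T) = (-1 + x)**2
o(M) = 0
v = 0
sqrt(v + l(-173, -140)) = sqrt(0 + (-1 - 173)**2) = sqrt(0 + (-174)**2) = sqrt(0 + 30276) = sqrt(30276) = 174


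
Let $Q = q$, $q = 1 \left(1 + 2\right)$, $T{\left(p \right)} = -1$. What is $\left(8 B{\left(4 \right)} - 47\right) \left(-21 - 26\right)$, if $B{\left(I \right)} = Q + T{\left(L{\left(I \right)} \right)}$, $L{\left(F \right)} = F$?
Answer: $1457$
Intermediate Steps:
$q = 3$ ($q = 1 \cdot 3 = 3$)
$Q = 3$
$B{\left(I \right)} = 2$ ($B{\left(I \right)} = 3 - 1 = 2$)
$\left(8 B{\left(4 \right)} - 47\right) \left(-21 - 26\right) = \left(8 \cdot 2 - 47\right) \left(-21 - 26\right) = \left(16 - 47\right) \left(-21 - 26\right) = \left(-31\right) \left(-47\right) = 1457$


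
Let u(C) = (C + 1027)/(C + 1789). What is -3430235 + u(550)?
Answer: -8023318088/2339 ≈ -3.4302e+6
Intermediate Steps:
u(C) = (1027 + C)/(1789 + C)
-3430235 + u(550) = -3430235 + (1027 + 550)/(1789 + 550) = -3430235 + 1577/2339 = -8023318088/2339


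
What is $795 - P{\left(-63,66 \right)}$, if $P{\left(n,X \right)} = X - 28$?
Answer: $757$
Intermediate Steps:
$P{\left(n,X \right)} = -28 + X$
$795 - P{\left(-63,66 \right)} = 795 - \left(-28 + 66\right) = 795 - 38 = 757$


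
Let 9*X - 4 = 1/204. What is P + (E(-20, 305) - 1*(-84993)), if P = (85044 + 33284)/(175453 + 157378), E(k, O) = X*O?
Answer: 52020482058931/611077716 ≈ 85129.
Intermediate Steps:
X = 817/1836 (X = 4/9 + (1/9)/204 = 4/9 + (1/9)*(1/204) = 4/9 + 1/1836 = 817/1836 ≈ 0.44499)
E(k, O) = 817*O/1836
P = 118328/332831 ≈ 0.35552
P + (E(-20, 305) - 1*(-84993)) = 118328/332831 + ((817/1836)*305 - 1*(-84993)) = 118328/332831 + (249185/1836 + 84993) = 118328/332831 + 156296333/1836 = 52020482058931/611077716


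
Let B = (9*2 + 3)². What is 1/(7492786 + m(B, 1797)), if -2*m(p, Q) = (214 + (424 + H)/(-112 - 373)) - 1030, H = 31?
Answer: 194/1453679727 ≈ 1.3345e-7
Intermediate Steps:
B = 441 (B = (18 + 3)² = 21² = 441)
m(p, Q) = 79243/194 (m(p, Q) = -((214 + (424 + 31)/(-112 - 373)) - 1030)/2 = -((214 + 455/(-485)) - 1030)/2 = -((214 + 455*(-1/485)) - 1030)/2 = -((214 - 91/97) - 1030)/2 = -(20667/97 - 1030)/2 = -½*(-79243/97) = 79243/194)
1/(7492786 + m(B, 1797)) = 1/(7492786 + 79243/194) = 1/(1453679727/194) = 194/1453679727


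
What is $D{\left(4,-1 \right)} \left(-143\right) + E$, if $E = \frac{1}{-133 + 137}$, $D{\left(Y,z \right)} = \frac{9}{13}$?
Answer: $- \frac{395}{4} \approx -98.75$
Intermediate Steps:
$D{\left(Y,z \right)} = \frac{9}{13}$ ($D{\left(Y,z \right)} = 9 \cdot \frac{1}{13} = \frac{9}{13}$)
$E = \frac{1}{4} \approx 0.25$
$D{\left(4,-1 \right)} \left(-143\right) + E = \frac{9}{13} \left(-143\right) + \frac{1}{4} = -99 + \frac{1}{4} = - \frac{395}{4}$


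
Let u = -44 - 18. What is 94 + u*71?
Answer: -4308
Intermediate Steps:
u = -62
94 + u*71 = 94 - 62*71 = 94 - 4402 = -4308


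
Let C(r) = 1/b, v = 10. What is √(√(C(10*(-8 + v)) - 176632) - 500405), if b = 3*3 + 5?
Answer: √(-98079380 + 14*I*√34619858)/14 ≈ 0.29706 + 707.39*I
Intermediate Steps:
b = 14 (b = 9 + 5 = 14)
C(r) = 1/14
√(√(C(10*(-8 + v)) - 176632) - 500405) = √(√(1/14 - 176632) - 500405) = √(√(-2472847/14) - 500405) = √(I*√34619858/14 - 500405) = √(-500405 + I*√34619858/14)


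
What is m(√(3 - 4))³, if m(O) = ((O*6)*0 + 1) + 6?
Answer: 343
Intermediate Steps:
m(O) = 7 (m(O) = ((6*O)*0 + 1) + 6 = (0 + 1) + 6 = 1 + 6 = 7)
m(√(3 - 4))³ = 7³ = 343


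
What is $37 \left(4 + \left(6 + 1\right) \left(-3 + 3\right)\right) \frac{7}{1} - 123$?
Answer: $913$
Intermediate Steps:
$37 \left(4 + \left(6 + 1\right) \left(-3 + 3\right)\right) \frac{7}{1} - 123 = 37 \left(4 + 7 \cdot 0\right) 7 \cdot 1 - 123 = 37 \left(4 + 0\right) 7 - 123 = 37 \cdot 4 \cdot 7 - 123 = 37 \cdot 28 - 123 = 1036 - 123 = 913$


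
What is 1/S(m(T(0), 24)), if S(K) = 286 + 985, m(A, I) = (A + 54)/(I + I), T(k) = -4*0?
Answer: 1/1271 ≈ 0.00078678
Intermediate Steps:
T(k) = 0
m(A, I) = (54 + A)/(2*I) (m(A, I) = (54 + A)/((2*I)) = (54 + A)*(1/(2*I)) = (54 + A)/(2*I))
S(K) = 1271
1/S(m(T(0), 24)) = 1/1271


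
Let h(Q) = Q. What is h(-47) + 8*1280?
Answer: 10193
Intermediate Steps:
h(-47) + 8*1280 = -47 + 8*1280 = -47 + 10240 = 10193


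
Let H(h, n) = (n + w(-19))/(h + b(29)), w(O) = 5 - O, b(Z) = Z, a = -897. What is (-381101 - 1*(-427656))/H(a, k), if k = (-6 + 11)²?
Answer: -5772820/7 ≈ -8.2469e+5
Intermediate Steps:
k = 25 (k = 5² = 25)
H(h, n) = (24 + n)/(29 + h) (H(h, n) = (n + (5 - 1*(-19)))/(h + 29) = (n + (5 + 19))/(29 + h) = (n + 24)/(29 + h) = (24 + n)/(29 + h))
(-381101 - 1*(-427656))/H(a, k) = (-381101 - 1*(-427656))/(((24 + 25)/(29 - 897))) = (-381101 + 427656)/((49/(-868))) = 46555/((-1/868*49)) = 46555/(-7/124) = 46555*(-124/7) = -5772820/7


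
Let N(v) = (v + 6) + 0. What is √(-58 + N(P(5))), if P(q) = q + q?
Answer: I*√42 ≈ 6.4807*I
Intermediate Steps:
P(q) = 2*q
N(v) = 6 + v (N(v) = (6 + v) + 0 = 6 + v)
√(-58 + N(P(5))) = √(-58 + (6 + 2*5)) = √(-58 + (6 + 10)) = √(-58 + 16) = √(-42) = I*√42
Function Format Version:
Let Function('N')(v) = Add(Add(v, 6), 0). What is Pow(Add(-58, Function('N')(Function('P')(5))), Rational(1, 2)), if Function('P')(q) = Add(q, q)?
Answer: Mul(I, Pow(42, Rational(1, 2))) ≈ Mul(6.4807, I)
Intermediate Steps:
Function('P')(q) = Mul(2, q)
Function('N')(v) = Add(6, v) (Function('N')(v) = Add(Add(6, v), 0) = Add(6, v))
Pow(Add(-58, Function('N')(Function('P')(5))), Rational(1, 2)) = Pow(Add(-58, Add(6, Mul(2, 5))), Rational(1, 2)) = Pow(Add(-58, Add(6, 10)), Rational(1, 2)) = Pow(Add(-58, 16), Rational(1, 2)) = Pow(-42, Rational(1, 2)) = Mul(I, Pow(42, Rational(1, 2)))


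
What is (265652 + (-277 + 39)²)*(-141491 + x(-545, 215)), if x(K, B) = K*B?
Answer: -83367017136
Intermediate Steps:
x(K, B) = B*K
(265652 + (-277 + 39)²)*(-141491 + x(-545, 215)) = (265652 + (-277 + 39)²)*(-141491 + 215*(-545)) = (265652 + (-238)²)*(-141491 - 117175) = (265652 + 56644)*(-258666) = 322296*(-258666) = -83367017136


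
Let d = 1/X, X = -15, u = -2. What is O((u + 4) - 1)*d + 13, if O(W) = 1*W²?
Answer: 194/15 ≈ 12.933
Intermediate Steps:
O(W) = W²
d = -1/15 (d = 1/(-15) = -1/15 ≈ -0.066667)
O((u + 4) - 1)*d + 13 = ((-2 + 4) - 1)²*(-1/15) + 13 = (2 - 1)²*(-1/15) + 13 = 1²*(-1/15) + 13 = 1*(-1/15) + 13 = -1/15 + 13 = 194/15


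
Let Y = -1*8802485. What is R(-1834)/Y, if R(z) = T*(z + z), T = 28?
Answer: 102704/8802485 ≈ 0.011668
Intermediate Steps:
R(z) = 56*z (R(z) = 28*(z + z) = 28*(2*z) = 56*z)
Y = -8802485
R(-1834)/Y = (56*(-1834))/(-8802485) = -102704*(-1/8802485) = 102704/8802485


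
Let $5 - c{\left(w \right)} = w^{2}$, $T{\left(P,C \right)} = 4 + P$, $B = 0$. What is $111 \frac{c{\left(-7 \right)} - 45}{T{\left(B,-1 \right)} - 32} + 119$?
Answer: $\frac{13211}{28} \approx 471.82$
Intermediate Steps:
$c{\left(w \right)} = 5 - w^{2}$
$111 \frac{c{\left(-7 \right)} - 45}{T{\left(B,-1 \right)} - 32} + 119 = 111 \frac{\left(5 - \left(-7\right)^{2}\right) - 45}{\left(4 + 0\right) - 32} + 119 = 111 \frac{\left(5 - 49\right) - 45}{4 - 32} + 119 = 111 \frac{\left(5 - 49\right) - 45}{-28} + 119 = 111 \left(-44 - 45\right) \left(- \frac{1}{28}\right) + 119 = 111 \left(\left(-89\right) \left(- \frac{1}{28}\right)\right) + 119 = 111 \cdot \frac{89}{28} + 119 = \frac{9879}{28} + 119 = \frac{13211}{28}$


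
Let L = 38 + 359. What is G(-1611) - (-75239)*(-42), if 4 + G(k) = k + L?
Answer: -3161256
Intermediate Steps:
L = 397
G(k) = 393 + k (G(k) = -4 + (k + 397) = -4 + (397 + k) = 393 + k)
G(-1611) - (-75239)*(-42) = (393 - 1611) - (-75239)*(-42) = -1218 - 1*3160038 = -1218 - 3160038 = -3161256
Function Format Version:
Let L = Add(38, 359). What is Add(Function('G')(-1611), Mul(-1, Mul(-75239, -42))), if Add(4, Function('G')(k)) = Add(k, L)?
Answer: -3161256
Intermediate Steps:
L = 397
Function('G')(k) = Add(393, k) (Function('G')(k) = Add(-4, Add(k, 397)) = Add(-4, Add(397, k)) = Add(393, k))
Add(Function('G')(-1611), Mul(-1, Mul(-75239, -42))) = Add(Add(393, -1611), Mul(-1, Mul(-75239, -42))) = Add(-1218, Mul(-1, 3160038)) = Add(-1218, -3160038) = -3161256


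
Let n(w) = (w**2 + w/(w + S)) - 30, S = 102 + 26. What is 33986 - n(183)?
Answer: 163714/311 ≈ 526.41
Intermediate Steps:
S = 128
n(w) = -30 + w**2 + w/(128 + w) (n(w) = (w**2 + w/(w + 128)) - 30 = (w**2 + w/(128 + w)) - 30 = -30 + w**2 + w/(128 + w))
33986 - n(183) = 33986 - (-3840 + 183**3 - 29*183 + 128*183**2)/(128 + 183) = 33986 - (-3840 + 6128487 - 5307 + 128*33489)/311 = 33986 - (-3840 + 6128487 - 5307 + 4286592)/311 = 33986 - 10405932/311 = 163714/311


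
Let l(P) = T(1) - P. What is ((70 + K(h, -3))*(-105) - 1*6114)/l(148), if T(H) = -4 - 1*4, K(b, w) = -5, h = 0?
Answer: 4313/52 ≈ 82.942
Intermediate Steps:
T(H) = -8 (T(H) = -4 - 4 = -8)
l(P) = -8 - P
((70 + K(h, -3))*(-105) - 1*6114)/l(148) = ((70 - 5)*(-105) - 1*6114)/(-8 - 1*148) = (65*(-105) - 6114)/(-8 - 148) = (-6825 - 6114)/(-156) = -12939*(-1/156) = 4313/52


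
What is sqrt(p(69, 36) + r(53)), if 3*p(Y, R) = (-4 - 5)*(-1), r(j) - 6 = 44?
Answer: sqrt(53) ≈ 7.2801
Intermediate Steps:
r(j) = 50 (r(j) = 6 + 44 = 50)
p(Y, R) = 3 (p(Y, R) = ((-4 - 5)*(-1))/3 = (-9*(-1))/3 = (1/3)*9 = 3)
sqrt(p(69, 36) + r(53)) = sqrt(3 + 50) = sqrt(53)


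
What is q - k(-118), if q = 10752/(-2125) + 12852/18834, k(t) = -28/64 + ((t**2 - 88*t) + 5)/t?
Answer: 1272605837443/6296834000 ≈ 202.10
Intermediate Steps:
k(t) = -7/16 + (5 + t**2 - 88*t)/t (k(t) = -28*1/64 + (5 + t**2 - 88*t)/t = -7/16 + (5 + t**2 - 88*t)/t)
q = -29198778/6670375 (q = 10752*(-1/2125) + 12852*(1/18834) = -10752/2125 + 2142/3139 = -29198778/6670375 ≈ -4.3774)
q - k(-118) = -29198778/6670375 - (-1415/16 - 118 + 5/(-118)) = -29198778/6670375 - (-1415/16 - 118 + 5*(-1/118)) = -29198778/6670375 - (-1415/16 - 118 - 5/118) = -29198778/6670375 - 1*(-194917/944) = -29198778/6670375 + 194917/944 = 1272605837443/6296834000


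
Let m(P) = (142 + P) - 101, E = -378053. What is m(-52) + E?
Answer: -378064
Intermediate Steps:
m(P) = 41 + P
m(-52) + E = (41 - 52) - 378053 = -11 - 378053 = -378064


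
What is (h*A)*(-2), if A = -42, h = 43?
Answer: 3612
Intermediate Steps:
(h*A)*(-2) = (43*(-42))*(-2) = -1806*(-2) = 3612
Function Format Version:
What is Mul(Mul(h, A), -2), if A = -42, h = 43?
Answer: 3612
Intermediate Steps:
Mul(Mul(h, A), -2) = Mul(Mul(43, -42), -2) = Mul(-1806, -2) = 3612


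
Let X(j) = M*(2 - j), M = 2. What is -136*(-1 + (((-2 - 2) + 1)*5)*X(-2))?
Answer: 16456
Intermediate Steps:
X(j) = 4 - 2*j (X(j) = 2*(2 - j) = 4 - 2*j)
-136*(-1 + (((-2 - 2) + 1)*5)*X(-2)) = -136*(-1 + (((-2 - 2) + 1)*5)*(4 - 2*(-2))) = -136*(-1 + ((-4 + 1)*5)*(4 + 4)) = -136*(-1 - 3*5*8) = -136*(-1 - 15*8) = -136*(-1 - 120) = -136*(-121) = 16456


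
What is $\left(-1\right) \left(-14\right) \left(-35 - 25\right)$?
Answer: $-840$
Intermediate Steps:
$\left(-1\right) \left(-14\right) \left(-35 - 25\right) = 14 \left(-60\right) = -840$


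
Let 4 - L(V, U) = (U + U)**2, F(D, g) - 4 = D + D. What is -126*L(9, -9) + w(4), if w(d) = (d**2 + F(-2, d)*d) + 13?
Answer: 40349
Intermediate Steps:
F(D, g) = 4 + 2*D (F(D, g) = 4 + (D + D) = 4 + 2*D)
L(V, U) = 4 - 4*U**2 (L(V, U) = 4 - (U + U)**2 = 4 - (2*U)**2 = 4 - 4*U**2)
w(d) = 13 + d**2 (w(d) = (d**2 + (4 + 2*(-2))*d) + 13 = (d**2 + (4 - 4)*d) + 13 = (d**2 + 0*d) + 13 = (d**2 + 0) + 13 = d**2 + 13 = 13 + d**2)
-126*L(9, -9) + w(4) = -126*(4 - 4*(-9)**2) + (13 + 4**2) = -126*(4 - 4*81) + (13 + 16) = -126*(4 - 324) + 29 = -126*(-320) + 29 = 40320 + 29 = 40349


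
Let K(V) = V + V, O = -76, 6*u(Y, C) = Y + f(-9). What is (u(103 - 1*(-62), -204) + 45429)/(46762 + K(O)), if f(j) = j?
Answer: 9091/9322 ≈ 0.97522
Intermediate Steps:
u(Y, C) = -3/2 + Y/6 (u(Y, C) = (Y - 9)/6 = (-9 + Y)/6 = -3/2 + Y/6)
K(V) = 2*V
(u(103 - 1*(-62), -204) + 45429)/(46762 + K(O)) = ((-3/2 + (103 - 1*(-62))/6) + 45429)/(46762 + 2*(-76)) = ((-3/2 + (103 + 62)/6) + 45429)/(46762 - 152) = ((-3/2 + (⅙)*165) + 45429)/46610 = ((-3/2 + 55/2) + 45429)*(1/46610) = (26 + 45429)*(1/46610) = 45455*(1/46610) = 9091/9322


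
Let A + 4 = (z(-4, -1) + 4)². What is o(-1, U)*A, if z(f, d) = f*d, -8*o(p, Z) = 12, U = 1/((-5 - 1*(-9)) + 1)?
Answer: -90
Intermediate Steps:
U = ⅕ (U = 1/((-5 + 9) + 1) = 1/(4 + 1) = 1/5 = ⅕ ≈ 0.20000)
o(p, Z) = -3/2 (o(p, Z) = -⅛*12 = -3/2)
z(f, d) = d*f
A = 60 (A = -4 + (-1*(-4) + 4)² = -4 + (4 + 4)² = -4 + 8² = -4 + 64 = 60)
o(-1, U)*A = -3/2*60 = -90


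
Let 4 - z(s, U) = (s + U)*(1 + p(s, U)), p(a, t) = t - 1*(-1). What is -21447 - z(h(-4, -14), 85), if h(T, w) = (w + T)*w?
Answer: 7868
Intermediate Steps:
h(T, w) = w*(T + w) (h(T, w) = (T + w)*w = w*(T + w))
p(a, t) = 1 + t (p(a, t) = t + 1 = 1 + t)
z(s, U) = 4 - (2 + U)*(U + s) (z(s, U) = 4 - (s + U)*(1 + (1 + U)) = 4 - (U + s)*(2 + U) = 4 - (2 + U)*(U + s))
-21447 - z(h(-4, -14), 85) = -21447 - (4 - 1*85 - (-14)*(-4 - 14) - 1*85*(1 + 85) - (-14*(-4 - 14))*(1 + 85)) = -21447 - (4 - 85 - (-14)*(-18) - 1*85*86 - 1*(-14*(-18))*86) = -21447 - (4 - 85 - 1*252 - 7310 - 1*252*86) = -21447 - (4 - 85 - 252 - 7310 - 21672) = -21447 - 1*(-29315) = -21447 + 29315 = 7868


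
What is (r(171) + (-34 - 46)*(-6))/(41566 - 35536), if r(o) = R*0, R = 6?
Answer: 16/201 ≈ 0.079602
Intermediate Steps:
r(o) = 0 (r(o) = 6*0 = 0)
(r(171) + (-34 - 46)*(-6))/(41566 - 35536) = (0 + (-34 - 46)*(-6))/(41566 - 35536) = (0 - 80*(-6))/6030 = (0 + 480)*(1/6030) = 480*(1/6030) = 16/201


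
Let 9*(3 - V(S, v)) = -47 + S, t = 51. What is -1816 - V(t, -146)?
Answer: -16367/9 ≈ -1818.6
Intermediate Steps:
V(S, v) = 74/9 - S/9 (V(S, v) = 3 - (-47 + S)/9 = 3 + (47/9 - S/9) = 74/9 - S/9)
-1816 - V(t, -146) = -1816 - (74/9 - ⅑*51) = -1816 - (74/9 - 17/3) = -1816 - 1*23/9 = -1816 - 23/9 = -16367/9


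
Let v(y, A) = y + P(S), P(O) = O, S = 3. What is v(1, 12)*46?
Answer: 184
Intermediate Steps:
v(y, A) = 3 + y (v(y, A) = y + 3 = 3 + y)
v(1, 12)*46 = (3 + 1)*46 = 4*46 = 184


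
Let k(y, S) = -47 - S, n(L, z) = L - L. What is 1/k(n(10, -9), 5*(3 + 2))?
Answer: -1/72 ≈ -0.013889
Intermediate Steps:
n(L, z) = 0
1/k(n(10, -9), 5*(3 + 2)) = 1/(-47 - 5*(3 + 2)) = 1/(-47 - 5*5) = 1/(-47 - 1*25) = 1/(-47 - 25) = 1/(-72) = -1/72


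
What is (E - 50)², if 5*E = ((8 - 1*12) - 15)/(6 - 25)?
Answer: 62001/25 ≈ 2480.0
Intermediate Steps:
E = ⅕ (E = (((8 - 1*12) - 15)/(6 - 25))/5 = (((8 - 12) - 15)/(-19))/5 = ((-4 - 15)*(-1/19))/5 = (-19*(-1/19))/5 = (⅕)*1 = ⅕ ≈ 0.20000)
(E - 50)² = (⅕ - 50)² = (-249/5)² = 62001/25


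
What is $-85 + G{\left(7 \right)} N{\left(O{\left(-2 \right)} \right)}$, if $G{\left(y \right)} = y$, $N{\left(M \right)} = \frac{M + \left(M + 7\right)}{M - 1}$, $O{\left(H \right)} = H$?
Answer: $-92$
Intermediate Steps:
$N{\left(M \right)} = \frac{7 + 2 M}{-1 + M}$ ($N{\left(M \right)} = \frac{M + \left(7 + M\right)}{-1 + M} = \frac{7 + 2 M}{-1 + M}$)
$-85 + G{\left(7 \right)} N{\left(O{\left(-2 \right)} \right)} = -85 + 7 \frac{7 + 2 \left(-2\right)}{-1 - 2} = -85 + 7 \frac{7 - 4}{-3} = -85 + 7 \left(\left(- \frac{1}{3}\right) 3\right) = -85 + 7 \left(-1\right) = -85 - 7 = -92$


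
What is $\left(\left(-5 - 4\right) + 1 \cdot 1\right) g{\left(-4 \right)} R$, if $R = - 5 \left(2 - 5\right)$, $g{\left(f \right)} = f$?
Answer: $480$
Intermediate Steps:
$R = 15$ ($R = \left(-5\right) \left(-3\right) = 15$)
$\left(\left(-5 - 4\right) + 1 \cdot 1\right) g{\left(-4 \right)} R = \left(\left(-5 - 4\right) + 1 \cdot 1\right) \left(-4\right) 15 = \left(\left(-5 - 4\right) + 1\right) \left(-4\right) 15 = \left(-9 + 1\right) \left(-4\right) 15 = \left(-8\right) \left(-4\right) 15 = 32 \cdot 15 = 480$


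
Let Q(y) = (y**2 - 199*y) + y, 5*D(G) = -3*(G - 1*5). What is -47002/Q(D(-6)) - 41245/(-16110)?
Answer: 449613641/11305998 ≈ 39.768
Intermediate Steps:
D(G) = 3 - 3*G/5 (D(G) = (-3*(G - 1*5))/5 = (-3*(G - 5))/5 = (-3*(-5 + G))/5 = (15 - 3*G)/5 = 3 - 3*G/5)
Q(y) = y**2 - 198*y
-47002/Q(D(-6)) - 41245/(-16110) = -47002*1/((-198 + (3 - 3/5*(-6)))*(3 - 3/5*(-6))) - 41245/(-16110) = -47002*1/((-198 + (3 + 18/5))*(3 + 18/5)) - 41245*(-1/16110) = -47002*5/(33*(-198 + 33/5)) + 8249/3222 = -47002/((33/5)*(-957/5)) + 8249/3222 = -47002/(-31581/25) + 8249/3222 = -47002*(-25/31581) + 8249/3222 = 1175050/31581 + 8249/3222 = 449613641/11305998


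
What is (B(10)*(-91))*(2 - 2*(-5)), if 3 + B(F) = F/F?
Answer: 2184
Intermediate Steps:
B(F) = -2 (B(F) = -3 + F/F = -3 + 1 = -2)
(B(10)*(-91))*(2 - 2*(-5)) = (-2*(-91))*(2 - 2*(-5)) = 182*(2 + 10) = 182*12 = 2184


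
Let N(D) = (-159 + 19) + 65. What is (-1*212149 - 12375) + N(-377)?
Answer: -224599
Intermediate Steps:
N(D) = -75 (N(D) = -140 + 65 = -75)
(-1*212149 - 12375) + N(-377) = (-1*212149 - 12375) - 75 = (-212149 - 12375) - 75 = -224524 - 75 = -224599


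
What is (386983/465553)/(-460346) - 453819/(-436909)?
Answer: 803803795641275/773854164444002 ≈ 1.0387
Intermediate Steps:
(386983/465553)/(-460346) - 453819/(-436909) = (386983*(1/465553))*(-1/460346) - 453819*(-1/436909) = (386983/465553)*(-1/460346) + 453819/436909 = -386983/214315461338 + 453819/436909 = 803803795641275/773854164444002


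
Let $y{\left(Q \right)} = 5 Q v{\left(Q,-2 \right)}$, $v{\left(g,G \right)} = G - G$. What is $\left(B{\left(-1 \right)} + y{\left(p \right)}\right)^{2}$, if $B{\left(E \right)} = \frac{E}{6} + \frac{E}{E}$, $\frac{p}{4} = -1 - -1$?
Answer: $\frac{25}{36} \approx 0.69444$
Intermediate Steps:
$p = 0$ ($p = 4 \left(-1 - -1\right) = 4 \left(-1 + 1\right) = 4 \cdot 0 = 0$)
$v{\left(g,G \right)} = 0$
$B{\left(E \right)} = 1 + \frac{E}{6}$ ($B{\left(E \right)} = E \frac{1}{6} + 1 = \frac{E}{6} + 1 = 1 + \frac{E}{6}$)
$y{\left(Q \right)} = 0$ ($y{\left(Q \right)} = 5 Q 0 = 0$)
$\left(B{\left(-1 \right)} + y{\left(p \right)}\right)^{2} = \left(\left(1 + \frac{1}{6} \left(-1\right)\right) + 0\right)^{2} = \left(\left(1 - \frac{1}{6}\right) + 0\right)^{2} = \left(\frac{5}{6} + 0\right)^{2} = \left(\frac{5}{6}\right)^{2} = \frac{25}{36}$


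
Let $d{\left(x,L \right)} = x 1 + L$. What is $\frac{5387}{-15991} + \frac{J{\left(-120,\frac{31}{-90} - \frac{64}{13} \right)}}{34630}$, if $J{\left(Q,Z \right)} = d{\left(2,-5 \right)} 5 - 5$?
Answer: $- \frac{18687163}{55376833} \approx -0.33745$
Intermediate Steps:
$d{\left(x,L \right)} = L + x$ ($d{\left(x,L \right)} = x + L = L + x$)
$J{\left(Q,Z \right)} = -20$ ($J{\left(Q,Z \right)} = \left(-5 + 2\right) 5 - 5 = \left(-3\right) 5 - 5 = -15 - 5 = -20$)
$\frac{5387}{-15991} + \frac{J{\left(-120,\frac{31}{-90} - \frac{64}{13} \right)}}{34630} = \frac{5387}{-15991} - \frac{20}{34630} = 5387 \left(- \frac{1}{15991}\right) - \frac{2}{3463} = - \frac{5387}{15991} - \frac{2}{3463} = - \frac{18687163}{55376833}$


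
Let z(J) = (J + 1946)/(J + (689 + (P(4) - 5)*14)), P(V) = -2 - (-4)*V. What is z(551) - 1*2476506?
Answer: -3382904699/1366 ≈ -2.4765e+6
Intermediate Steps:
P(V) = -2 + 4*V
z(J) = (1946 + J)/(815 + J) (z(J) = (J + 1946)/(J + (689 + ((-2 + 4*4) - 5)*14)) = (1946 + J)/(J + (689 + ((-2 + 16) - 5)*14)) = (1946 + J)/(J + (689 + (14 - 5)*14)) = (1946 + J)/(J + (689 + 9*14)) = (1946 + J)/(J + (689 + 126)) = (1946 + J)/(J + 815) = (1946 + J)/(815 + J))
z(551) - 1*2476506 = (1946 + 551)/(815 + 551) - 1*2476506 = 2497/1366 - 2476506 = -3382904699/1366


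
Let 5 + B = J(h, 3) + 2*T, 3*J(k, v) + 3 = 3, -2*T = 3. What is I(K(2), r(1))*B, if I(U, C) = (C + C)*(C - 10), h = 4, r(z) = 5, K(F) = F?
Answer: 400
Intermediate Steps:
T = -3/2 (T = -½*3 = -3/2 ≈ -1.5000)
J(k, v) = 0 (J(k, v) = -1 + (⅓)*3 = -1 + 1 = 0)
I(U, C) = 2*C*(-10 + C) (I(U, C) = (2*C)*(-10 + C) = 2*C*(-10 + C))
B = -8 (B = -5 + (0 + 2*(-3/2)) = -5 + (0 - 3) = -5 - 3 = -8)
I(K(2), r(1))*B = (2*5*(-10 + 5))*(-8) = (2*5*(-5))*(-8) = -50*(-8) = 400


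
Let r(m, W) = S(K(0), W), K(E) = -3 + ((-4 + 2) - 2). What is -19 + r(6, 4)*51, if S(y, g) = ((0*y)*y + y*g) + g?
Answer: -1243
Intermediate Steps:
K(E) = -7 (K(E) = -3 + (-2 - 2) = -3 - 4 = -7)
S(y, g) = g + g*y (S(y, g) = (0*y + g*y) + g = (0 + g*y) + g = g*y + g = g + g*y)
r(m, W) = -6*W (r(m, W) = W*(1 - 7) = W*(-6) = -6*W)
-19 + r(6, 4)*51 = -19 - 6*4*51 = -19 - 24*51 = -19 - 1224 = -1243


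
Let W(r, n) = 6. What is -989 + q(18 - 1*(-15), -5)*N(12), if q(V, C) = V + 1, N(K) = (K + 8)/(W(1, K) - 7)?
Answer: -1669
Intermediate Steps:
N(K) = -8 - K (N(K) = (K + 8)/(6 - 7) = (8 + K)/(-1) = (8 + K)*(-1) = -8 - K)
q(V, C) = 1 + V
-989 + q(18 - 1*(-15), -5)*N(12) = -989 + (1 + (18 - 1*(-15)))*(-8 - 1*12) = -989 + (1 + (18 + 15))*(-8 - 12) = -989 + (1 + 33)*(-20) = -989 + 34*(-20) = -989 - 680 = -1669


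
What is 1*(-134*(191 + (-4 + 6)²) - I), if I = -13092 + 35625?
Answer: -48663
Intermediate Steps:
I = 22533
1*(-134*(191 + (-4 + 6)²) - I) = 1*(-134*(191 + (-4 + 6)²) - 1*22533) = 1*(-134*(191 + 2²) - 22533) = 1*(-134*(191 + 4) - 22533) = 1*(-134*195 - 22533) = 1*(-26130 - 22533) = 1*(-48663) = -48663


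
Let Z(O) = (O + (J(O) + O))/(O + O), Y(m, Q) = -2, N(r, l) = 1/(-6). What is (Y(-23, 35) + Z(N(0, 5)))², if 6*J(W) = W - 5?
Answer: 361/144 ≈ 2.5069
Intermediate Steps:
N(r, l) = -⅙
J(W) = -⅚ + W/6 (J(W) = (W - 5)/6 = (-5 + W)/6 = -⅚ + W/6)
Z(O) = (-⅚ + 13*O/6)/(2*O) (Z(O) = (O + ((-⅚ + O/6) + O))/(O + O) = (O + (-⅚ + 7*O/6))/((2*O)) = (-⅚ + 13*O/6)*(1/(2*O)) = (-⅚ + 13*O/6)/(2*O))
(Y(-23, 35) + Z(N(0, 5)))² = (-2 + (-5 + 13*(-⅙))/(12*(-⅙)))² = (-2 + (1/12)*(-6)*(-5 - 13/6))² = (-2 + (1/12)*(-6)*(-43/6))² = (-2 + 43/12)² = (19/12)² = 361/144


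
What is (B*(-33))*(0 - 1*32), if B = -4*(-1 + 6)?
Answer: -21120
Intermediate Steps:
B = -20 (B = -4*5 = -20)
(B*(-33))*(0 - 1*32) = (-20*(-33))*(0 - 1*32) = 660*(0 - 32) = 660*(-32) = -21120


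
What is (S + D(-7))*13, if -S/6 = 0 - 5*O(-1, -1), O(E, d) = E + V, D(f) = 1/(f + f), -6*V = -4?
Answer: -1833/14 ≈ -130.93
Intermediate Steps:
V = ⅔ (V = -⅙*(-4) = ⅔ ≈ 0.66667)
D(f) = 1/(2*f)
O(E, d) = ⅔ + E (O(E, d) = E + ⅔ = ⅔ + E)
S = -10 (S = -6*(0 - 5*(⅔ - 1)) = -6*(0 - 5*(-⅓)) = -6*(0 + 5/3) = -6*5/3 = -10)
(S + D(-7))*13 = (-10 + (½)/(-7))*13 = (-10 + (½)*(-⅐))*13 = (-10 - 1/14)*13 = -141/14*13 = -1833/14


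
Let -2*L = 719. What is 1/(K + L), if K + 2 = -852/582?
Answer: -194/70415 ≈ -0.0027551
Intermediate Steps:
L = -719/2 (L = -½*719 = -719/2 ≈ -359.50)
K = -336/97 (K = -2 - 852/582 = -2 - 852*1/582 = -2 - 142/97 = -336/97 ≈ -3.4639)
1/(K + L) = 1/(-336/97 - 719/2) = 1/(-70415/194) = -194/70415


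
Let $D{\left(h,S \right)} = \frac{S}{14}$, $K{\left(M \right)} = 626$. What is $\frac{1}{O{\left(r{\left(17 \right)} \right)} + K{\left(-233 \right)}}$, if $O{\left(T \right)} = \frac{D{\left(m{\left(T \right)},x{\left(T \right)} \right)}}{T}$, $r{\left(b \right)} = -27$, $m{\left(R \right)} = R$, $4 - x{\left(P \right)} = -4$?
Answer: $\frac{189}{118310} \approx 0.0015975$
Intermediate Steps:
$x{\left(P \right)} = 8$ ($x{\left(P \right)} = 4 - -4 = 4 + 4 = 8$)
$D{\left(h,S \right)} = \frac{S}{14}$ ($D{\left(h,S \right)} = S \frac{1}{14} = \frac{S}{14}$)
$O{\left(T \right)} = \frac{4}{7 T}$ ($O{\left(T \right)} = \frac{\frac{1}{14} \cdot 8}{T} = \frac{4}{7 T}$)
$\frac{1}{O{\left(r{\left(17 \right)} \right)} + K{\left(-233 \right)}} = \frac{1}{\frac{4}{7 \left(-27\right)} + 626} = \frac{1}{\frac{4}{7} \left(- \frac{1}{27}\right) + 626} = \frac{1}{- \frac{4}{189} + 626} = \frac{1}{\frac{118310}{189}} = \frac{189}{118310}$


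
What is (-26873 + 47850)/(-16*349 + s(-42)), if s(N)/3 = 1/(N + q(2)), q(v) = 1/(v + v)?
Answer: -3503159/932540 ≈ -3.7566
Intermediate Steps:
q(v) = 1/(2*v)
s(N) = 3/(¼ + N) (s(N) = 3/(N + (½)/2) = 3/(N + (½)*(½)) = 3/(N + ¼) = 3/(¼ + N))
(-26873 + 47850)/(-16*349 + s(-42)) = (-26873 + 47850)/(-16*349 + 12/(1 + 4*(-42))) = 20977/(-5584 + 12/(1 - 168)) = 20977/(-5584 + 12/(-167)) = 20977/(-5584 + 12*(-1/167)) = 20977/(-5584 - 12/167) = 20977/(-932540/167) = 20977*(-167/932540) = -3503159/932540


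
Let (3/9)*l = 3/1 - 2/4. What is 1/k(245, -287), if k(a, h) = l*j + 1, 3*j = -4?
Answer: -⅑ ≈ -0.11111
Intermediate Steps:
j = -4/3 (j = (⅓)*(-4) = -4/3 ≈ -1.3333)
l = 15/2 (l = 3*(3/1 - 2/4) = 3*(3*1 - 2*¼) = 3*(3 - ½) = 3*(5/2) = 15/2 ≈ 7.5000)
k(a, h) = -9 (k(a, h) = (15/2)*(-4/3) + 1 = -10 + 1 = -9)
1/k(245, -287) = 1/(-9) = -⅑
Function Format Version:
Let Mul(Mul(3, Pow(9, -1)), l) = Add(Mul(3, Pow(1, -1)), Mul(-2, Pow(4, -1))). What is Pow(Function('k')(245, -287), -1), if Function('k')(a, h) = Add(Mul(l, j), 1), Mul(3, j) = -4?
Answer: Rational(-1, 9) ≈ -0.11111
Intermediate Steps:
j = Rational(-4, 3) (j = Mul(Rational(1, 3), -4) = Rational(-4, 3) ≈ -1.3333)
l = Rational(15, 2) (l = Mul(3, Add(Mul(3, Pow(1, -1)), Mul(-2, Pow(4, -1)))) = Mul(3, Add(Mul(3, 1), Mul(-2, Rational(1, 4)))) = Mul(3, Add(3, Rational(-1, 2))) = Mul(3, Rational(5, 2)) = Rational(15, 2) ≈ 7.5000)
Function('k')(a, h) = -9 (Function('k')(a, h) = Add(Mul(Rational(15, 2), Rational(-4, 3)), 1) = Add(-10, 1) = -9)
Pow(Function('k')(245, -287), -1) = Pow(-9, -1) = Rational(-1, 9)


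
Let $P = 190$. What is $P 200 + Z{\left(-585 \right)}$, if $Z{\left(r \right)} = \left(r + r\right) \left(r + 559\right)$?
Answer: $68420$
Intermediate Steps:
$Z{\left(r \right)} = 2 r \left(559 + r\right)$
$P 200 + Z{\left(-585 \right)} = 190 \cdot 200 + 2 \left(-585\right) \left(559 - 585\right) = 38000 + 2 \left(-585\right) \left(-26\right) = 38000 + 30420 = 68420$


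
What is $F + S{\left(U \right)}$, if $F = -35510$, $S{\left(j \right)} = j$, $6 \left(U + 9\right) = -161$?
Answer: $- \frac{213275}{6} \approx -35546.0$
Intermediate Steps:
$U = - \frac{215}{6}$ ($U = -9 + \frac{1}{6} \left(-161\right) = -9 - \frac{161}{6} = - \frac{215}{6} \approx -35.833$)
$F + S{\left(U \right)} = -35510 - \frac{215}{6} = - \frac{213275}{6}$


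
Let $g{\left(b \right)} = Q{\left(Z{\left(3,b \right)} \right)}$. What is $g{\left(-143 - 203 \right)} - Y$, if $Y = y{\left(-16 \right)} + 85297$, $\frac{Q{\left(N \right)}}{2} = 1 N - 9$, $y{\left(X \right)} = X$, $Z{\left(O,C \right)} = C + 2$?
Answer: $-85987$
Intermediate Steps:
$Z{\left(O,C \right)} = 2 + C$
$Q{\left(N \right)} = -18 + 2 N$ ($Q{\left(N \right)} = 2 \left(1 N - 9\right) = 2 \left(N - 9\right) = 2 \left(-9 + N\right) = -18 + 2 N$)
$Y = 85281$ ($Y = -16 + 85297 = 85281$)
$g{\left(b \right)} = -14 + 2 b$ ($g{\left(b \right)} = -18 + 2 \left(2 + b\right) = -18 + \left(4 + 2 b\right) = -14 + 2 b$)
$g{\left(-143 - 203 \right)} - Y = \left(-14 + 2 \left(-143 - 203\right)\right) - 85281 = \left(-14 + 2 \left(-346\right)\right) - 85281 = \left(-14 - 692\right) - 85281 = -706 - 85281 = -85987$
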